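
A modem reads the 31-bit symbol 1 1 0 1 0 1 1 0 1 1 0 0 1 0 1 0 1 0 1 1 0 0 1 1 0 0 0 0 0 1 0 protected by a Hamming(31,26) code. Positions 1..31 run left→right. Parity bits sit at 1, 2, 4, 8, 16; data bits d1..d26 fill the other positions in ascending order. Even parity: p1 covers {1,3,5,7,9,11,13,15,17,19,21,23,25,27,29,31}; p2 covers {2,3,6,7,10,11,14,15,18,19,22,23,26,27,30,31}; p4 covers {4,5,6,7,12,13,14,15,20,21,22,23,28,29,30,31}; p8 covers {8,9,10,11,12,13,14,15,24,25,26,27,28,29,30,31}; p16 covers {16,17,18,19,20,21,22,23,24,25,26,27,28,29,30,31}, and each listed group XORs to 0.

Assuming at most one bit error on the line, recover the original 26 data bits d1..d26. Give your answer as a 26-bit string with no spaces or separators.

00111100101101100110000010

s1 (pos 1,3,5,7,9,11,13,15,17,19,21,23,25,27,29,31): 1⊕0⊕0⊕1⊕1⊕0⊕1⊕1⊕1⊕1⊕0⊕1⊕0⊕0⊕0⊕0 = 0
s2 (pos 2,3,6,7,10,11,14,15,18,19,22,23,26,27,30,31): 1⊕0⊕1⊕1⊕1⊕0⊕0⊕1⊕0⊕1⊕0⊕1⊕0⊕0⊕1⊕0 = 0
s4 (pos 4,5,6,7,12,13,14,15,20,21,22,23,28,29,30,31): 1⊕0⊕1⊕1⊕0⊕1⊕0⊕1⊕1⊕0⊕0⊕1⊕0⊕0⊕1⊕0 = 0
s8 (pos 8,9,10,11,12,13,14,15,24,25,26,27,28,29,30,31): 0⊕1⊕1⊕0⊕0⊕1⊕0⊕1⊕1⊕0⊕0⊕0⊕0⊕0⊕1⊕0 = 0
s16 (pos 16,17,18,19,20,21,22,23,24,25,26,27,28,29,30,31): 0⊕1⊕0⊕1⊕1⊕0⊕0⊕1⊕1⊕0⊕0⊕0⊕0⊕0⊕1⊕0 = 0
Syndrome s16…s1 = 00000 → no error.
Read data bits from positions 3,5,6,7,9,10,11,12,13,14,15,17,18,19,20,21,22,23,24,25,26,27,28,29,30,31: 00111100101101100110000010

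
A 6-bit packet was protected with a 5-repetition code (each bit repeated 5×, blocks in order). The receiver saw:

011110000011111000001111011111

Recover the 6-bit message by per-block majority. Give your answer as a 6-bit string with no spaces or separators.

Block 1 (01111): 4 ones → 1
Block 2 (00000): 0 ones → 0
Block 3 (11111): 5 ones → 1
Block 4 (00000): 0 ones → 0
Block 5 (11110): 4 ones → 1
Block 6 (11111): 5 ones → 1

101011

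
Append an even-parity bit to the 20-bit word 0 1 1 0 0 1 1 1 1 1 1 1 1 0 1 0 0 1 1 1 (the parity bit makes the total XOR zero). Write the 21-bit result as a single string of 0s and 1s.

011001111111101001110

XOR of the 20 data bits: 0⊕1⊕1⊕0⊕0⊕1⊕1⊕1⊕1⊕1⊕1⊕1⊕1⊕0⊕1⊕0⊕0⊕1⊕1⊕1 = 0
Parity bit = 0 (so all 21 bits XOR to 0).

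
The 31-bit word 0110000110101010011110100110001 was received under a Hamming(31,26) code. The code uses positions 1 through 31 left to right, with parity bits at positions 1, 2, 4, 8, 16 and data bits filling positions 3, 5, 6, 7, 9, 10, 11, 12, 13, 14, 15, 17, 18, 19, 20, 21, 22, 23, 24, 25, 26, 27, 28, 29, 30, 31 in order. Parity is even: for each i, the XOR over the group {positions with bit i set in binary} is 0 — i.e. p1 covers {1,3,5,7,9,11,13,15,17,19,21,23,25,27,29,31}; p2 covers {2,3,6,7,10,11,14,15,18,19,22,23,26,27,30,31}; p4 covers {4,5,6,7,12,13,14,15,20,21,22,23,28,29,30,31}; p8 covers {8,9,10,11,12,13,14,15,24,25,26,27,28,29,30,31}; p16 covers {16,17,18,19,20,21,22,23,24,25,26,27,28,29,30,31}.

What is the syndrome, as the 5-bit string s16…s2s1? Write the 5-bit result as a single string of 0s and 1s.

s1 (pos 1,3,5,7,9,11,13,15,17,19,21,23,25,27,29,31): 0⊕1⊕0⊕0⊕1⊕1⊕1⊕1⊕0⊕1⊕1⊕1⊕0⊕1⊕0⊕1 = 0
s2 (pos 2,3,6,7,10,11,14,15,18,19,22,23,26,27,30,31): 1⊕1⊕0⊕0⊕0⊕1⊕0⊕1⊕1⊕1⊕0⊕1⊕1⊕1⊕0⊕1 = 0
s4 (pos 4,5,6,7,12,13,14,15,20,21,22,23,28,29,30,31): 0⊕0⊕0⊕0⊕0⊕1⊕0⊕1⊕1⊕1⊕0⊕1⊕0⊕0⊕0⊕1 = 0
s8 (pos 8,9,10,11,12,13,14,15,24,25,26,27,28,29,30,31): 1⊕1⊕0⊕1⊕0⊕1⊕0⊕1⊕0⊕0⊕1⊕1⊕0⊕0⊕0⊕1 = 0
s16 (pos 16,17,18,19,20,21,22,23,24,25,26,27,28,29,30,31): 0⊕0⊕1⊕1⊕1⊕1⊕0⊕1⊕0⊕0⊕1⊕1⊕0⊕0⊕0⊕1 = 0
Syndrome s16…s1 = 00000 → no error.

00000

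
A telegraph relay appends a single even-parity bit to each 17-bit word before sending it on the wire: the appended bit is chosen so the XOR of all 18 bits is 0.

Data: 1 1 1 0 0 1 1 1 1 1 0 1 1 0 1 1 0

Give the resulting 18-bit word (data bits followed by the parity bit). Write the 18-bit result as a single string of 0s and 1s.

XOR of the 17 data bits: 1⊕1⊕1⊕0⊕0⊕1⊕1⊕1⊕1⊕1⊕0⊕1⊕1⊕0⊕1⊕1⊕0 = 0
Parity bit = 0 (so all 18 bits XOR to 0).

111001111101101100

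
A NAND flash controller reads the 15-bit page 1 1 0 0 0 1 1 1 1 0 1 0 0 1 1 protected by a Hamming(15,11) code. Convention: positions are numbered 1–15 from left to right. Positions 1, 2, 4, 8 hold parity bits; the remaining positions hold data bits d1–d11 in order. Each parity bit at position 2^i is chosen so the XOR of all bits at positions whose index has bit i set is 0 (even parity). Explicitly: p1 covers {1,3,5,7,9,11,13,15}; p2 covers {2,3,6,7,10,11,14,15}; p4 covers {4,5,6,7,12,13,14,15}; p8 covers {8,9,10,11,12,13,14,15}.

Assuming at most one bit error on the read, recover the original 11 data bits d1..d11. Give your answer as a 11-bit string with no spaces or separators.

s1 (pos 1,3,5,7,9,11,13,15): 1⊕0⊕0⊕1⊕1⊕1⊕0⊕1 = 1
s2 (pos 2,3,6,7,10,11,14,15): 1⊕0⊕1⊕1⊕0⊕1⊕1⊕1 = 0
s4 (pos 4,5,6,7,12,13,14,15): 0⊕0⊕1⊕1⊕0⊕0⊕1⊕1 = 0
s8 (pos 8,9,10,11,12,13,14,15): 1⊕1⊕0⊕1⊕0⊕0⊕1⊕1 = 1
Syndrome s8…s1 = 1001 → error at position 9.
Flip position 9: 110001111010011 → 110001110010011
Read data bits from positions 3,5,6,7,9,10,11,12,13,14,15: 00110010011

00110010011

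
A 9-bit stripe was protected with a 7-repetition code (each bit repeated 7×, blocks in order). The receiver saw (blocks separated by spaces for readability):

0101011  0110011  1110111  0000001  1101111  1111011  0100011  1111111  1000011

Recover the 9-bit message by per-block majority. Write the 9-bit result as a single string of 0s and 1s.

111011010

Block 1 (0101011): 4 ones → 1
Block 2 (0110011): 4 ones → 1
Block 3 (1110111): 6 ones → 1
Block 4 (0000001): 1 one → 0
Block 5 (1101111): 6 ones → 1
Block 6 (1111011): 6 ones → 1
Block 7 (0100011): 3 ones → 0
Block 8 (1111111): 7 ones → 1
Block 9 (1000011): 3 ones → 0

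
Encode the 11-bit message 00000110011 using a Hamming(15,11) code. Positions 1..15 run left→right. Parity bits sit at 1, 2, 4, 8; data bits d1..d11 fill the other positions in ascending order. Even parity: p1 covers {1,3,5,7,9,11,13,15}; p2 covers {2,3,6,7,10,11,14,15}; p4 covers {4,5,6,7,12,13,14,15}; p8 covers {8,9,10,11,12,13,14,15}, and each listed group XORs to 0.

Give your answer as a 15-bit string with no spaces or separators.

Place data at non-parity positions: p1 p2 0 p4 0 0 0 p8 0 1 1 0 0 1 1
p1 (pos 1,3,5,7,9,11,13,15): XOR of data positions = 0⊕0⊕0⊕0⊕1⊕0⊕1 = 0
p2 (pos 2,3,6,7,10,11,14,15): XOR of data positions = 0⊕0⊕0⊕1⊕1⊕1⊕1 = 0
p4 (pos 4,5,6,7,12,13,14,15): XOR of data positions = 0⊕0⊕0⊕0⊕0⊕1⊕1 = 0
p8 (pos 8,9,10,11,12,13,14,15): XOR of data positions = 0⊕1⊕1⊕0⊕0⊕1⊕1 = 0
Codeword: 000000000110011

000000000110011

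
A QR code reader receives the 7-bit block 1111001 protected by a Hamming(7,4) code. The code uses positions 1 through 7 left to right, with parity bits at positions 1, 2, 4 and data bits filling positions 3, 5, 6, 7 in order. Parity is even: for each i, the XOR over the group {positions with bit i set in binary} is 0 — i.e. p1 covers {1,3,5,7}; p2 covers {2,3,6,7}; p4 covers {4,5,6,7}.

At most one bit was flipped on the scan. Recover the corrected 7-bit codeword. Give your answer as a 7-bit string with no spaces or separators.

1101001

s1 (pos 1,3,5,7): 1⊕1⊕0⊕1 = 1
s2 (pos 2,3,6,7): 1⊕1⊕0⊕1 = 1
s4 (pos 4,5,6,7): 1⊕0⊕0⊕1 = 0
Syndrome s4…s1 = 011 → error at position 3.
Flip position 3: 1111001 → 1101001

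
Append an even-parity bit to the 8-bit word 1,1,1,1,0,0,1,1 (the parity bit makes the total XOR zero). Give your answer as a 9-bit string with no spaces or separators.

111100110

XOR of the 8 data bits: 1⊕1⊕1⊕1⊕0⊕0⊕1⊕1 = 0
Parity bit = 0 (so all 9 bits XOR to 0).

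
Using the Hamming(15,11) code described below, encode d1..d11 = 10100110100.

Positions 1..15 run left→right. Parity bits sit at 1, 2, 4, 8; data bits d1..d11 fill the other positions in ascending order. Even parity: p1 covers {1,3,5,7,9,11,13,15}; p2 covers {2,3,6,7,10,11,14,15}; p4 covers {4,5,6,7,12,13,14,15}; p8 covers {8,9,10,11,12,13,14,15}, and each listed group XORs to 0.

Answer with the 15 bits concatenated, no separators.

101001010110100

Place data at non-parity positions: p1 p2 1 p4 0 1 0 p8 0 1 1 0 1 0 0
p1 (pos 1,3,5,7,9,11,13,15): XOR of data positions = 1⊕0⊕0⊕0⊕1⊕1⊕0 = 1
p2 (pos 2,3,6,7,10,11,14,15): XOR of data positions = 1⊕1⊕0⊕1⊕1⊕0⊕0 = 0
p4 (pos 4,5,6,7,12,13,14,15): XOR of data positions = 0⊕1⊕0⊕0⊕1⊕0⊕0 = 0
p8 (pos 8,9,10,11,12,13,14,15): XOR of data positions = 0⊕1⊕1⊕0⊕1⊕0⊕0 = 1
Codeword: 101001010110100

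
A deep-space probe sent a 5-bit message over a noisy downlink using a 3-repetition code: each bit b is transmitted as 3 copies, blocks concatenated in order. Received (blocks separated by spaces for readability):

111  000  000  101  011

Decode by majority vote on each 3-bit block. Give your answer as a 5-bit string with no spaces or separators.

Block 1 (111): 3 ones → 1
Block 2 (000): 0 ones → 0
Block 3 (000): 0 ones → 0
Block 4 (101): 2 ones → 1
Block 5 (011): 2 ones → 1

10011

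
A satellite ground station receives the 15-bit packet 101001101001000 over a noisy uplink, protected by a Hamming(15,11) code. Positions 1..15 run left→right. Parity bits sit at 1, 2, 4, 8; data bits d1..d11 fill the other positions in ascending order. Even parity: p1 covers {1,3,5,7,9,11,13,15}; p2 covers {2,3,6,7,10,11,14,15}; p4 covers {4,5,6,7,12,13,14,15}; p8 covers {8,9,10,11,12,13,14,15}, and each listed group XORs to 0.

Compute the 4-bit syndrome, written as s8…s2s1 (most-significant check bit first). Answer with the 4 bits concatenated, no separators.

0110

s1 (pos 1,3,5,7,9,11,13,15): 1⊕1⊕0⊕1⊕1⊕0⊕0⊕0 = 0
s2 (pos 2,3,6,7,10,11,14,15): 0⊕1⊕1⊕1⊕0⊕0⊕0⊕0 = 1
s4 (pos 4,5,6,7,12,13,14,15): 0⊕0⊕1⊕1⊕1⊕0⊕0⊕0 = 1
s8 (pos 8,9,10,11,12,13,14,15): 0⊕1⊕0⊕0⊕1⊕0⊕0⊕0 = 0
Syndrome s8…s1 = 0110 → error at position 6.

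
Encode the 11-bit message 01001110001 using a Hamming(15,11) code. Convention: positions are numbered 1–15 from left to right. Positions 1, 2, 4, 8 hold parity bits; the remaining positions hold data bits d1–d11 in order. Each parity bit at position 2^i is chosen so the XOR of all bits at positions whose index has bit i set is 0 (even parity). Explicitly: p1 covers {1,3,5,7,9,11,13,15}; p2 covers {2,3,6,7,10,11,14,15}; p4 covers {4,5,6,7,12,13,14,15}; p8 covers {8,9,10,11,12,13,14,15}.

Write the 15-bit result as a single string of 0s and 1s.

Place data at non-parity positions: p1 p2 0 p4 1 0 0 p8 1 1 1 0 0 0 1
p1 (pos 1,3,5,7,9,11,13,15): XOR of data positions = 0⊕1⊕0⊕1⊕1⊕0⊕1 = 0
p2 (pos 2,3,6,7,10,11,14,15): XOR of data positions = 0⊕0⊕0⊕1⊕1⊕0⊕1 = 1
p4 (pos 4,5,6,7,12,13,14,15): XOR of data positions = 1⊕0⊕0⊕0⊕0⊕0⊕1 = 0
p8 (pos 8,9,10,11,12,13,14,15): XOR of data positions = 1⊕1⊕1⊕0⊕0⊕0⊕1 = 0
Codeword: 010010001110001

010010001110001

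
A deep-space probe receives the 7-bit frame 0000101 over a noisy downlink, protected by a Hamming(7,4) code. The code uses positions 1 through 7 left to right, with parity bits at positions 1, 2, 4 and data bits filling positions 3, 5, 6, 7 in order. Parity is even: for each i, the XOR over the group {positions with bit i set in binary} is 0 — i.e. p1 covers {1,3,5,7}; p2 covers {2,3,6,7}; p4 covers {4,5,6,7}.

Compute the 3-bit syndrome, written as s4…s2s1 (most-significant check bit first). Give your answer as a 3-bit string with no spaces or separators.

s1 (pos 1,3,5,7): 0⊕0⊕1⊕1 = 0
s2 (pos 2,3,6,7): 0⊕0⊕0⊕1 = 1
s4 (pos 4,5,6,7): 0⊕1⊕0⊕1 = 0
Syndrome s4…s1 = 010 → error at position 2.

010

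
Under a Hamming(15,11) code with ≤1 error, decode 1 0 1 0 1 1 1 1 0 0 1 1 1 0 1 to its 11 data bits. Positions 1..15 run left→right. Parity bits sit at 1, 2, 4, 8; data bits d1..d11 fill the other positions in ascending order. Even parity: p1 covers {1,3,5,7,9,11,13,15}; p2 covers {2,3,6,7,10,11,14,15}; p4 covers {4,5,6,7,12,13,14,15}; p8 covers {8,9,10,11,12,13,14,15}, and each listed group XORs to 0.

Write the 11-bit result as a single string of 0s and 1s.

s1 (pos 1,3,5,7,9,11,13,15): 1⊕1⊕1⊕1⊕0⊕1⊕1⊕1 = 1
s2 (pos 2,3,6,7,10,11,14,15): 0⊕1⊕1⊕1⊕0⊕1⊕0⊕1 = 1
s4 (pos 4,5,6,7,12,13,14,15): 0⊕1⊕1⊕1⊕1⊕1⊕0⊕1 = 0
s8 (pos 8,9,10,11,12,13,14,15): 1⊕0⊕0⊕1⊕1⊕1⊕0⊕1 = 1
Syndrome s8…s1 = 1011 → error at position 11.
Flip position 11: 101011110011101 → 101011110001101
Read data bits from positions 3,5,6,7,9,10,11,12,13,14,15: 11110001101

11110001101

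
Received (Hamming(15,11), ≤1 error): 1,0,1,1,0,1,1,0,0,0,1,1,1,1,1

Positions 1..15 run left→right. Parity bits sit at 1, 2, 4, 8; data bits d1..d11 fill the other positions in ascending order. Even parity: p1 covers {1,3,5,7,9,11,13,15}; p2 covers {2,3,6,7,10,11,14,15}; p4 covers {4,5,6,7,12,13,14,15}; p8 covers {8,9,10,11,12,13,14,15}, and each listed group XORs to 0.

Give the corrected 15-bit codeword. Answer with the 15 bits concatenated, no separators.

101101100010111

s1 (pos 1,3,5,7,9,11,13,15): 1⊕1⊕0⊕1⊕0⊕1⊕1⊕1 = 0
s2 (pos 2,3,6,7,10,11,14,15): 0⊕1⊕1⊕1⊕0⊕1⊕1⊕1 = 0
s4 (pos 4,5,6,7,12,13,14,15): 1⊕0⊕1⊕1⊕1⊕1⊕1⊕1 = 1
s8 (pos 8,9,10,11,12,13,14,15): 0⊕0⊕0⊕1⊕1⊕1⊕1⊕1 = 1
Syndrome s8…s1 = 1100 → error at position 12.
Flip position 12: 101101100011111 → 101101100010111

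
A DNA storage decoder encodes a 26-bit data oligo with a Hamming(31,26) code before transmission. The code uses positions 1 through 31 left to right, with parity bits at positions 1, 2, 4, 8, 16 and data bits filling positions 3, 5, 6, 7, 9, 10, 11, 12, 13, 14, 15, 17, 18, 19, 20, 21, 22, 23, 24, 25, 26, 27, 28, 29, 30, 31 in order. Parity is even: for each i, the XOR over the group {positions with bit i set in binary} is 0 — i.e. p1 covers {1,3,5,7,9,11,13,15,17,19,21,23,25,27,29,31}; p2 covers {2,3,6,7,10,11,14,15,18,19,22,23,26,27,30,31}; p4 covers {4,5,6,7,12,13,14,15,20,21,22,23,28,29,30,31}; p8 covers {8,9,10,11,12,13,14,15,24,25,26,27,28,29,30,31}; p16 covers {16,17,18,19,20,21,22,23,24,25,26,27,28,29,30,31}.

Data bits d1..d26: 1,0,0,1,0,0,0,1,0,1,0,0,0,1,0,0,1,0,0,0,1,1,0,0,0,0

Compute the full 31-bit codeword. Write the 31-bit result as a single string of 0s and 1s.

Place data at non-parity positions: p1 p2 1 p4 0 0 1 p8 0 0 0 1 0 1 0 p16 0 0 1 0 0 1 0 0 0 1 1 0 0 0 0
p1 (pos 1,3,5,7,9,11,13,15,17,19,21,23,25,27,29,31): XOR of data positions = 1⊕0⊕1⊕0⊕0⊕0⊕0⊕0⊕1⊕0⊕0⊕0⊕1⊕0⊕0 = 0
p2 (pos 2,3,6,7,10,11,14,15,18,19,22,23,26,27,30,31): XOR of data positions = 1⊕0⊕1⊕0⊕0⊕1⊕0⊕0⊕1⊕1⊕0⊕1⊕1⊕0⊕0 = 1
p4 (pos 4,5,6,7,12,13,14,15,20,21,22,23,28,29,30,31): XOR of data positions = 0⊕0⊕1⊕1⊕0⊕1⊕0⊕0⊕0⊕1⊕0⊕0⊕0⊕0⊕0 = 0
p8 (pos 8,9,10,11,12,13,14,15,24,25,26,27,28,29,30,31): XOR of data positions = 0⊕0⊕0⊕1⊕0⊕1⊕0⊕0⊕0⊕1⊕1⊕0⊕0⊕0⊕0 = 0
p16 (pos 16,17,18,19,20,21,22,23,24,25,26,27,28,29,30,31): XOR of data positions = 0⊕0⊕1⊕0⊕0⊕1⊕0⊕0⊕0⊕1⊕1⊕0⊕0⊕0⊕0 = 0
Codeword: 0110001000010100001001000110000

0110001000010100001001000110000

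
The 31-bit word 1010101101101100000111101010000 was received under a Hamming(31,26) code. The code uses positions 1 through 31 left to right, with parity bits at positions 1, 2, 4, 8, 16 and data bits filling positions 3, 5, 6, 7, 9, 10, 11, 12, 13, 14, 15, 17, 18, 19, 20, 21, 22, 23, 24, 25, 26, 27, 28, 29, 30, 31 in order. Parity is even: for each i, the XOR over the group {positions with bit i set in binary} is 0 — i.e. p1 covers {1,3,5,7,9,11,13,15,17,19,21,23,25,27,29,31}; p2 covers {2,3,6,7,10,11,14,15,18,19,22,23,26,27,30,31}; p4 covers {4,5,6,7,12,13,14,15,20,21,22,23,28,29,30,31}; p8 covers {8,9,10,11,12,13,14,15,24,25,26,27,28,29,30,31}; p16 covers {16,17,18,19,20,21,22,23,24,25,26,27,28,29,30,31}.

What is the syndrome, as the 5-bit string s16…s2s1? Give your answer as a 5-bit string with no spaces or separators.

01000

s1 (pos 1,3,5,7,9,11,13,15,17,19,21,23,25,27,29,31): 1⊕1⊕1⊕1⊕0⊕1⊕1⊕0⊕0⊕0⊕1⊕1⊕1⊕1⊕0⊕0 = 0
s2 (pos 2,3,6,7,10,11,14,15,18,19,22,23,26,27,30,31): 0⊕1⊕0⊕1⊕1⊕1⊕1⊕0⊕0⊕0⊕1⊕1⊕0⊕1⊕0⊕0 = 0
s4 (pos 4,5,6,7,12,13,14,15,20,21,22,23,28,29,30,31): 0⊕1⊕0⊕1⊕0⊕1⊕1⊕0⊕1⊕1⊕1⊕1⊕0⊕0⊕0⊕0 = 0
s8 (pos 8,9,10,11,12,13,14,15,24,25,26,27,28,29,30,31): 1⊕0⊕1⊕1⊕0⊕1⊕1⊕0⊕0⊕1⊕0⊕1⊕0⊕0⊕0⊕0 = 1
s16 (pos 16,17,18,19,20,21,22,23,24,25,26,27,28,29,30,31): 0⊕0⊕0⊕0⊕1⊕1⊕1⊕1⊕0⊕1⊕0⊕1⊕0⊕0⊕0⊕0 = 0
Syndrome s16…s1 = 01000 → error at position 8.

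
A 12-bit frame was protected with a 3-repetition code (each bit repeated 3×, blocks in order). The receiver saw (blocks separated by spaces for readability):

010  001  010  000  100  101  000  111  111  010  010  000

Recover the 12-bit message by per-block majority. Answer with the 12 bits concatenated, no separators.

Block 1 (010): 1 one → 0
Block 2 (001): 1 one → 0
Block 3 (010): 1 one → 0
Block 4 (000): 0 ones → 0
Block 5 (100): 1 one → 0
Block 6 (101): 2 ones → 1
Block 7 (000): 0 ones → 0
Block 8 (111): 3 ones → 1
Block 9 (111): 3 ones → 1
Block 10 (010): 1 one → 0
Block 11 (010): 1 one → 0
Block 12 (000): 0 ones → 0

000001011000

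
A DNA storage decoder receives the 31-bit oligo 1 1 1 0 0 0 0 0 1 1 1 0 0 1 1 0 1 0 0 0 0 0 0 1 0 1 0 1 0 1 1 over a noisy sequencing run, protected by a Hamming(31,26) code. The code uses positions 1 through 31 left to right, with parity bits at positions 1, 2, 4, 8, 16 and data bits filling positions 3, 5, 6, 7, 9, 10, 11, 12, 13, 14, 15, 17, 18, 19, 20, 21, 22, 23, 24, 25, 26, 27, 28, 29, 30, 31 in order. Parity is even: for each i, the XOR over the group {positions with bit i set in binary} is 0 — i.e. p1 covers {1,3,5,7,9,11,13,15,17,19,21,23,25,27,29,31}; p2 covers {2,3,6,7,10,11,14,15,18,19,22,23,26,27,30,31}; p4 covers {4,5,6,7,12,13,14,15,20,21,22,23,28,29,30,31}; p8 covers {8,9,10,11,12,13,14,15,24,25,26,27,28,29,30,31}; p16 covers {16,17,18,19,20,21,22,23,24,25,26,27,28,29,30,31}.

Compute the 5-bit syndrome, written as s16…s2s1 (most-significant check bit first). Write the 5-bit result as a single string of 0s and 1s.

s1 (pos 1,3,5,7,9,11,13,15,17,19,21,23,25,27,29,31): 1⊕1⊕0⊕0⊕1⊕1⊕0⊕1⊕1⊕0⊕0⊕0⊕0⊕0⊕0⊕1 = 1
s2 (pos 2,3,6,7,10,11,14,15,18,19,22,23,26,27,30,31): 1⊕1⊕0⊕0⊕1⊕1⊕1⊕1⊕0⊕0⊕0⊕0⊕1⊕0⊕1⊕1 = 1
s4 (pos 4,5,6,7,12,13,14,15,20,21,22,23,28,29,30,31): 0⊕0⊕0⊕0⊕0⊕0⊕1⊕1⊕0⊕0⊕0⊕0⊕1⊕0⊕1⊕1 = 1
s8 (pos 8,9,10,11,12,13,14,15,24,25,26,27,28,29,30,31): 0⊕1⊕1⊕1⊕0⊕0⊕1⊕1⊕1⊕0⊕1⊕0⊕1⊕0⊕1⊕1 = 0
s16 (pos 16,17,18,19,20,21,22,23,24,25,26,27,28,29,30,31): 0⊕1⊕0⊕0⊕0⊕0⊕0⊕0⊕1⊕0⊕1⊕0⊕1⊕0⊕1⊕1 = 0
Syndrome s16…s1 = 00111 → error at position 7.

00111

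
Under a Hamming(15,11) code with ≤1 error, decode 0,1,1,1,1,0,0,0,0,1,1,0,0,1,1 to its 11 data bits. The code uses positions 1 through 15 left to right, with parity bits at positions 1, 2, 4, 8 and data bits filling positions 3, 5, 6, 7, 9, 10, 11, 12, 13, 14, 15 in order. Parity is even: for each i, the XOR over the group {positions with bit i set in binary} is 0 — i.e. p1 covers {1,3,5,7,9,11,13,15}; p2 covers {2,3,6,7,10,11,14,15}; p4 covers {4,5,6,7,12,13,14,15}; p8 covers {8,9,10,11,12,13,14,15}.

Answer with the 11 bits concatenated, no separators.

s1 (pos 1,3,5,7,9,11,13,15): 0⊕1⊕1⊕0⊕0⊕1⊕0⊕1 = 0
s2 (pos 2,3,6,7,10,11,14,15): 1⊕1⊕0⊕0⊕1⊕1⊕1⊕1 = 0
s4 (pos 4,5,6,7,12,13,14,15): 1⊕1⊕0⊕0⊕0⊕0⊕1⊕1 = 0
s8 (pos 8,9,10,11,12,13,14,15): 0⊕0⊕1⊕1⊕0⊕0⊕1⊕1 = 0
Syndrome s8…s1 = 0000 → no error.
Read data bits from positions 3,5,6,7,9,10,11,12,13,14,15: 11000110011

11000110011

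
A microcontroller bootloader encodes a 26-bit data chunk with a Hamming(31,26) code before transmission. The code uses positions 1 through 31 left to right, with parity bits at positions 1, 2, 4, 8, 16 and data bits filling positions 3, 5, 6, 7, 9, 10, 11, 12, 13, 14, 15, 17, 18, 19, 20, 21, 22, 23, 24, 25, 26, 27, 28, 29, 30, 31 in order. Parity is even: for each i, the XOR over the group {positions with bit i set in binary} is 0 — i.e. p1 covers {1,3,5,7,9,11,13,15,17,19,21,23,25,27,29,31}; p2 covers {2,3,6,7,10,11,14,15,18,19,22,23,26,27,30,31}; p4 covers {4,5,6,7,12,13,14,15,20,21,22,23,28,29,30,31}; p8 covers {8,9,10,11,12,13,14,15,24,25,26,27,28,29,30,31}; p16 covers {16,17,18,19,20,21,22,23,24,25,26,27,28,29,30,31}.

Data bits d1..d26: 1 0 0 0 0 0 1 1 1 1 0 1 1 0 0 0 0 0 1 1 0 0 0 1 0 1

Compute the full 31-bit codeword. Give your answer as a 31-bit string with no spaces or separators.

Place data at non-parity positions: p1 p2 1 p4 0 0 0 p8 0 0 1 1 1 1 0 p16 1 1 0 0 0 0 0 1 1 0 0 0 1 0 1
p1 (pos 1,3,5,7,9,11,13,15,17,19,21,23,25,27,29,31): XOR of data positions = 1⊕0⊕0⊕0⊕1⊕1⊕0⊕1⊕0⊕0⊕0⊕1⊕0⊕1⊕1 = 1
p2 (pos 2,3,6,7,10,11,14,15,18,19,22,23,26,27,30,31): XOR of data positions = 1⊕0⊕0⊕0⊕1⊕1⊕0⊕1⊕0⊕0⊕0⊕0⊕0⊕0⊕1 = 1
p4 (pos 4,5,6,7,12,13,14,15,20,21,22,23,28,29,30,31): XOR of data positions = 0⊕0⊕0⊕1⊕1⊕1⊕0⊕0⊕0⊕0⊕0⊕0⊕1⊕0⊕1 = 1
p8 (pos 8,9,10,11,12,13,14,15,24,25,26,27,28,29,30,31): XOR of data positions = 0⊕0⊕1⊕1⊕1⊕1⊕0⊕1⊕1⊕0⊕0⊕0⊕1⊕0⊕1 = 0
p16 (pos 16,17,18,19,20,21,22,23,24,25,26,27,28,29,30,31): XOR of data positions = 1⊕1⊕0⊕0⊕0⊕0⊕0⊕1⊕1⊕0⊕0⊕0⊕1⊕0⊕1 = 0
Codeword: 1111000000111100110000011000101

1111000000111100110000011000101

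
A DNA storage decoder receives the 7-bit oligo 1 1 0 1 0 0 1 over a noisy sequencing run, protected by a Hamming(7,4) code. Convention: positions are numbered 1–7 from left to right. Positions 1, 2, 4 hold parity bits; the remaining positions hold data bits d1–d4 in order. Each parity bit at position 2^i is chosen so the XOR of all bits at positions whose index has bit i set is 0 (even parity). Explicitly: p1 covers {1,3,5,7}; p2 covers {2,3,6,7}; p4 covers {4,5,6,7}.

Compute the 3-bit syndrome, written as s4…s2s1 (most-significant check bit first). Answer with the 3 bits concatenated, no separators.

000

s1 (pos 1,3,5,7): 1⊕0⊕0⊕1 = 0
s2 (pos 2,3,6,7): 1⊕0⊕0⊕1 = 0
s4 (pos 4,5,6,7): 1⊕0⊕0⊕1 = 0
Syndrome s4…s1 = 000 → no error.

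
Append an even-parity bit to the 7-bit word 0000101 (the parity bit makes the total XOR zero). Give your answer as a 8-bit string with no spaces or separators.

XOR of the 7 data bits: 0⊕0⊕0⊕0⊕1⊕0⊕1 = 0
Parity bit = 0 (so all 8 bits XOR to 0).

00001010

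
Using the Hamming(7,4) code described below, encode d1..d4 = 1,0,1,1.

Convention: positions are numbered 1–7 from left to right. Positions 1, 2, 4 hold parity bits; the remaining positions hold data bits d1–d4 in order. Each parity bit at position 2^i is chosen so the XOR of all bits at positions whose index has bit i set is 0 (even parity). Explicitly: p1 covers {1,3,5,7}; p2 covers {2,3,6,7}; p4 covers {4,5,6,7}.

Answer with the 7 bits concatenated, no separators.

Place data at non-parity positions: p1 p2 1 p4 0 1 1
p1 (pos 1,3,5,7): XOR of data positions = 1⊕0⊕1 = 0
p2 (pos 2,3,6,7): XOR of data positions = 1⊕1⊕1 = 1
p4 (pos 4,5,6,7): XOR of data positions = 0⊕1⊕1 = 0
Codeword: 0110011

0110011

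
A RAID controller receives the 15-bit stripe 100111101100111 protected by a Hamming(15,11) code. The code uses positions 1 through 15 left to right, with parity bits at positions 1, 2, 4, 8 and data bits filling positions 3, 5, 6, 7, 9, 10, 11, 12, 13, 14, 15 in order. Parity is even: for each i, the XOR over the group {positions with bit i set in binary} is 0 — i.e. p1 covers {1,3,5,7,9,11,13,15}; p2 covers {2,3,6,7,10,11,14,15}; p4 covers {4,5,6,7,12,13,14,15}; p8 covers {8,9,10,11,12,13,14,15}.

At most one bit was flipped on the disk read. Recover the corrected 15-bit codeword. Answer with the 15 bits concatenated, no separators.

100111101100101

s1 (pos 1,3,5,7,9,11,13,15): 1⊕0⊕1⊕1⊕1⊕0⊕1⊕1 = 0
s2 (pos 2,3,6,7,10,11,14,15): 0⊕0⊕1⊕1⊕1⊕0⊕1⊕1 = 1
s4 (pos 4,5,6,7,12,13,14,15): 1⊕1⊕1⊕1⊕0⊕1⊕1⊕1 = 1
s8 (pos 8,9,10,11,12,13,14,15): 0⊕1⊕1⊕0⊕0⊕1⊕1⊕1 = 1
Syndrome s8…s1 = 1110 → error at position 14.
Flip position 14: 100111101100111 → 100111101100101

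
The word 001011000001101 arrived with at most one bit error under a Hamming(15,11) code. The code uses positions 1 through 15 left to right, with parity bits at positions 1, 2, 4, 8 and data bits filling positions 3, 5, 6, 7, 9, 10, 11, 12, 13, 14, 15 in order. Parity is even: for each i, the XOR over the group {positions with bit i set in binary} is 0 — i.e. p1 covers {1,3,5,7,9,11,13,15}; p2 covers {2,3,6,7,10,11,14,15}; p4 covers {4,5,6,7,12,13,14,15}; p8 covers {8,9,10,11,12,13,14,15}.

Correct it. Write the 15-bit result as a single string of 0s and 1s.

001011000001111

s1 (pos 1,3,5,7,9,11,13,15): 0⊕1⊕1⊕0⊕0⊕0⊕1⊕1 = 0
s2 (pos 2,3,6,7,10,11,14,15): 0⊕1⊕1⊕0⊕0⊕0⊕0⊕1 = 1
s4 (pos 4,5,6,7,12,13,14,15): 0⊕1⊕1⊕0⊕1⊕1⊕0⊕1 = 1
s8 (pos 8,9,10,11,12,13,14,15): 0⊕0⊕0⊕0⊕1⊕1⊕0⊕1 = 1
Syndrome s8…s1 = 1110 → error at position 14.
Flip position 14: 001011000001101 → 001011000001111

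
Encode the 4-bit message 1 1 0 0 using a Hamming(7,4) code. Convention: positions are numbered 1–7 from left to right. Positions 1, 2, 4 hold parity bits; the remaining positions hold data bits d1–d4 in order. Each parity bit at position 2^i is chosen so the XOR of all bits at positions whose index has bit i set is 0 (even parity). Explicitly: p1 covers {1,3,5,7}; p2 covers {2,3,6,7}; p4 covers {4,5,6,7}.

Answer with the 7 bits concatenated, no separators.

Place data at non-parity positions: p1 p2 1 p4 1 0 0
p1 (pos 1,3,5,7): XOR of data positions = 1⊕1⊕0 = 0
p2 (pos 2,3,6,7): XOR of data positions = 1⊕0⊕0 = 1
p4 (pos 4,5,6,7): XOR of data positions = 1⊕0⊕0 = 1
Codeword: 0111100

0111100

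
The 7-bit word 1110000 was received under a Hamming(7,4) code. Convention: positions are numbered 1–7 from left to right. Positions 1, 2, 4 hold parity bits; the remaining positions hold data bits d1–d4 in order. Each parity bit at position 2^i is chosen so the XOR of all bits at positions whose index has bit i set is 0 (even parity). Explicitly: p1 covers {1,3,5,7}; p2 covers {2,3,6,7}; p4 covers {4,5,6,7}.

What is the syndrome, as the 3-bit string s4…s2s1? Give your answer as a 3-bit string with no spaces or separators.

000

s1 (pos 1,3,5,7): 1⊕1⊕0⊕0 = 0
s2 (pos 2,3,6,7): 1⊕1⊕0⊕0 = 0
s4 (pos 4,5,6,7): 0⊕0⊕0⊕0 = 0
Syndrome s4…s1 = 000 → no error.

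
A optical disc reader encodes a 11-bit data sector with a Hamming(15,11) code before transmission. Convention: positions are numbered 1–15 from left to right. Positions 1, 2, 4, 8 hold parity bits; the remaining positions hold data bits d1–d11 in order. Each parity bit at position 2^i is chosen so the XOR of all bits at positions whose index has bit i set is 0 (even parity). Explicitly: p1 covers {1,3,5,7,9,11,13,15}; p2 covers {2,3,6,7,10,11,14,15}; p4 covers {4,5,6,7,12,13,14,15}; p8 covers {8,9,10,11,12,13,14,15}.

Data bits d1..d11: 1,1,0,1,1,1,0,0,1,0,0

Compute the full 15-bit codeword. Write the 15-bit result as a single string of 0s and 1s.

Place data at non-parity positions: p1 p2 1 p4 1 0 1 p8 1 1 0 0 1 0 0
p1 (pos 1,3,5,7,9,11,13,15): XOR of data positions = 1⊕1⊕1⊕1⊕0⊕1⊕0 = 1
p2 (pos 2,3,6,7,10,11,14,15): XOR of data positions = 1⊕0⊕1⊕1⊕0⊕0⊕0 = 1
p4 (pos 4,5,6,7,12,13,14,15): XOR of data positions = 1⊕0⊕1⊕0⊕1⊕0⊕0 = 1
p8 (pos 8,9,10,11,12,13,14,15): XOR of data positions = 1⊕1⊕0⊕0⊕1⊕0⊕0 = 1
Codeword: 111110111100100

111110111100100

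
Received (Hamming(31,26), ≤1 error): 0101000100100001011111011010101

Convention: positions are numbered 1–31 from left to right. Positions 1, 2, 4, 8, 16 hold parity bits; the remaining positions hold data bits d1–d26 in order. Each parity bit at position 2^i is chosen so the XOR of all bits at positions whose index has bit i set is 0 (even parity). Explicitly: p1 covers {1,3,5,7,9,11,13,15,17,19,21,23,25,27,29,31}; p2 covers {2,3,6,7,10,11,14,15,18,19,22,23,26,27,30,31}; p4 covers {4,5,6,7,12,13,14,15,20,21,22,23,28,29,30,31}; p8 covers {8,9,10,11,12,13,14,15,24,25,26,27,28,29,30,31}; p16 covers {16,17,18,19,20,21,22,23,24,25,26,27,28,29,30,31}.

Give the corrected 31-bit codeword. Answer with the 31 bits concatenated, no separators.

s1 (pos 1,3,5,7,9,11,13,15,17,19,21,23,25,27,29,31): 0⊕0⊕0⊕0⊕0⊕1⊕0⊕0⊕0⊕1⊕1⊕0⊕1⊕1⊕1⊕1 = 1
s2 (pos 2,3,6,7,10,11,14,15,18,19,22,23,26,27,30,31): 1⊕0⊕0⊕0⊕0⊕1⊕0⊕0⊕1⊕1⊕1⊕0⊕0⊕1⊕0⊕1 = 1
s4 (pos 4,5,6,7,12,13,14,15,20,21,22,23,28,29,30,31): 1⊕0⊕0⊕0⊕0⊕0⊕0⊕0⊕1⊕1⊕1⊕0⊕0⊕1⊕0⊕1 = 0
s8 (pos 8,9,10,11,12,13,14,15,24,25,26,27,28,29,30,31): 1⊕0⊕0⊕1⊕0⊕0⊕0⊕0⊕1⊕1⊕0⊕1⊕0⊕1⊕0⊕1 = 1
s16 (pos 16,17,18,19,20,21,22,23,24,25,26,27,28,29,30,31): 1⊕0⊕1⊕1⊕1⊕1⊕1⊕0⊕1⊕1⊕0⊕1⊕0⊕1⊕0⊕1 = 1
Syndrome s16…s1 = 11011 → error at position 27.
Flip position 27: 0101000100100001011111011010101 → 0101000100100001011111011000101

0101000100100001011111011000101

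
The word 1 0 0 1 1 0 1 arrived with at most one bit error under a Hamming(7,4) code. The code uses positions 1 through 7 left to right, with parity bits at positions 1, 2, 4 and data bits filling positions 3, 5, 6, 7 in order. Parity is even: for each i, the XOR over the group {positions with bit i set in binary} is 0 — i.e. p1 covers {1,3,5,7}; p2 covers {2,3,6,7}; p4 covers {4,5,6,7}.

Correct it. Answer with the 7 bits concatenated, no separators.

s1 (pos 1,3,5,7): 1⊕0⊕1⊕1 = 1
s2 (pos 2,3,6,7): 0⊕0⊕0⊕1 = 1
s4 (pos 4,5,6,7): 1⊕1⊕0⊕1 = 1
Syndrome s4…s1 = 111 → error at position 7.
Flip position 7: 1001101 → 1001100

1001100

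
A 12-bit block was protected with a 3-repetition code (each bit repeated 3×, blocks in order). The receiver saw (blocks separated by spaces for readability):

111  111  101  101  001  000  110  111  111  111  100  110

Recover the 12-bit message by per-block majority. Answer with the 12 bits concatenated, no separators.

Block 1 (111): 3 ones → 1
Block 2 (111): 3 ones → 1
Block 3 (101): 2 ones → 1
Block 4 (101): 2 ones → 1
Block 5 (001): 1 one → 0
Block 6 (000): 0 ones → 0
Block 7 (110): 2 ones → 1
Block 8 (111): 3 ones → 1
Block 9 (111): 3 ones → 1
Block 10 (111): 3 ones → 1
Block 11 (100): 1 one → 0
Block 12 (110): 2 ones → 1

111100111101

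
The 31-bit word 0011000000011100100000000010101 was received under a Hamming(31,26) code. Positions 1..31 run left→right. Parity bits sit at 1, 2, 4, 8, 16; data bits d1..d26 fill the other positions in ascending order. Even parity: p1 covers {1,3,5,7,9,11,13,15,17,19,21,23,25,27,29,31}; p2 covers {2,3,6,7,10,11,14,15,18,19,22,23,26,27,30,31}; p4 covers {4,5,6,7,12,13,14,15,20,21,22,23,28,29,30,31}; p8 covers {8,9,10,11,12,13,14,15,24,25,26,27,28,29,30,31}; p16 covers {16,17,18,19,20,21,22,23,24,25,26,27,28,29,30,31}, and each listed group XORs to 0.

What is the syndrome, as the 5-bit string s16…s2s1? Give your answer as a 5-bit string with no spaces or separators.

00000

s1 (pos 1,3,5,7,9,11,13,15,17,19,21,23,25,27,29,31): 0⊕1⊕0⊕0⊕0⊕0⊕1⊕0⊕1⊕0⊕0⊕0⊕0⊕1⊕1⊕1 = 0
s2 (pos 2,3,6,7,10,11,14,15,18,19,22,23,26,27,30,31): 0⊕1⊕0⊕0⊕0⊕0⊕1⊕0⊕0⊕0⊕0⊕0⊕0⊕1⊕0⊕1 = 0
s4 (pos 4,5,6,7,12,13,14,15,20,21,22,23,28,29,30,31): 1⊕0⊕0⊕0⊕1⊕1⊕1⊕0⊕0⊕0⊕0⊕0⊕0⊕1⊕0⊕1 = 0
s8 (pos 8,9,10,11,12,13,14,15,24,25,26,27,28,29,30,31): 0⊕0⊕0⊕0⊕1⊕1⊕1⊕0⊕0⊕0⊕0⊕1⊕0⊕1⊕0⊕1 = 0
s16 (pos 16,17,18,19,20,21,22,23,24,25,26,27,28,29,30,31): 0⊕1⊕0⊕0⊕0⊕0⊕0⊕0⊕0⊕0⊕0⊕1⊕0⊕1⊕0⊕1 = 0
Syndrome s16…s1 = 00000 → no error.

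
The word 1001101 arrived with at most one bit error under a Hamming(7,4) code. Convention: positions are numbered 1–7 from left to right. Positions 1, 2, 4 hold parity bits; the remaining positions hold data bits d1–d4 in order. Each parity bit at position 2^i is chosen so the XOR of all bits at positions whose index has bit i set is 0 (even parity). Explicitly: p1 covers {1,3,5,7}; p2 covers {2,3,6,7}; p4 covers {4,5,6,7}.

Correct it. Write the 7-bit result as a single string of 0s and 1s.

1001100

s1 (pos 1,3,5,7): 1⊕0⊕1⊕1 = 1
s2 (pos 2,3,6,7): 0⊕0⊕0⊕1 = 1
s4 (pos 4,5,6,7): 1⊕1⊕0⊕1 = 1
Syndrome s4…s1 = 111 → error at position 7.
Flip position 7: 1001101 → 1001100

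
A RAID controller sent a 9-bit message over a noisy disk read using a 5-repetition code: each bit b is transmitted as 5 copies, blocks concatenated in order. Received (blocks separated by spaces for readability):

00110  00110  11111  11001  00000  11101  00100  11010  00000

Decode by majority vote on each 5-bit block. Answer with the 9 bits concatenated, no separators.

001101010

Block 1 (00110): 2 ones → 0
Block 2 (00110): 2 ones → 0
Block 3 (11111): 5 ones → 1
Block 4 (11001): 3 ones → 1
Block 5 (00000): 0 ones → 0
Block 6 (11101): 4 ones → 1
Block 7 (00100): 1 one → 0
Block 8 (11010): 3 ones → 1
Block 9 (00000): 0 ones → 0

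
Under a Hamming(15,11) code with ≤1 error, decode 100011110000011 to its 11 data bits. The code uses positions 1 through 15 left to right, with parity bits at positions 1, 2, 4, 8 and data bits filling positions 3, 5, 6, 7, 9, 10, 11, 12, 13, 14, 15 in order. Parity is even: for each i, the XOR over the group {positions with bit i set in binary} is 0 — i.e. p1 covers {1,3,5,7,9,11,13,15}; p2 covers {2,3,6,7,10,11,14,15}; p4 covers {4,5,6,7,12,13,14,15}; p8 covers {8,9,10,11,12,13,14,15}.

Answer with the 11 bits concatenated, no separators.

01110001011

s1 (pos 1,3,5,7,9,11,13,15): 1⊕0⊕1⊕1⊕0⊕0⊕0⊕1 = 0
s2 (pos 2,3,6,7,10,11,14,15): 0⊕0⊕1⊕1⊕0⊕0⊕1⊕1 = 0
s4 (pos 4,5,6,7,12,13,14,15): 0⊕1⊕1⊕1⊕0⊕0⊕1⊕1 = 1
s8 (pos 8,9,10,11,12,13,14,15): 1⊕0⊕0⊕0⊕0⊕0⊕1⊕1 = 1
Syndrome s8…s1 = 1100 → error at position 12.
Flip position 12: 100011110000011 → 100011110001011
Read data bits from positions 3,5,6,7,9,10,11,12,13,14,15: 01110001011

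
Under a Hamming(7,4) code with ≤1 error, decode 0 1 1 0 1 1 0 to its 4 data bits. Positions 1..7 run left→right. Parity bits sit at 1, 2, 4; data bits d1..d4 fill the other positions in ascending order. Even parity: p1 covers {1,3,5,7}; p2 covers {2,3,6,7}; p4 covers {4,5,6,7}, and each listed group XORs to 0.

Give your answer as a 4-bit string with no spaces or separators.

s1 (pos 1,3,5,7): 0⊕1⊕1⊕0 = 0
s2 (pos 2,3,6,7): 1⊕1⊕1⊕0 = 1
s4 (pos 4,5,6,7): 0⊕1⊕1⊕0 = 0
Syndrome s4…s1 = 010 → error at position 2.
Flip position 2: 0110110 → 0010110
Read data bits from positions 3,5,6,7: 1110

1110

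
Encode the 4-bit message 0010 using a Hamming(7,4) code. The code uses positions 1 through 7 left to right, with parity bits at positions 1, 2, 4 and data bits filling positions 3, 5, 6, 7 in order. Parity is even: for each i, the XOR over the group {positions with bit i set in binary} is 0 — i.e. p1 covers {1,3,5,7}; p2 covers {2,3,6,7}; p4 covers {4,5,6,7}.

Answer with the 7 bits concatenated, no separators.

0101010

Place data at non-parity positions: p1 p2 0 p4 0 1 0
p1 (pos 1,3,5,7): XOR of data positions = 0⊕0⊕0 = 0
p2 (pos 2,3,6,7): XOR of data positions = 0⊕1⊕0 = 1
p4 (pos 4,5,6,7): XOR of data positions = 0⊕1⊕0 = 1
Codeword: 0101010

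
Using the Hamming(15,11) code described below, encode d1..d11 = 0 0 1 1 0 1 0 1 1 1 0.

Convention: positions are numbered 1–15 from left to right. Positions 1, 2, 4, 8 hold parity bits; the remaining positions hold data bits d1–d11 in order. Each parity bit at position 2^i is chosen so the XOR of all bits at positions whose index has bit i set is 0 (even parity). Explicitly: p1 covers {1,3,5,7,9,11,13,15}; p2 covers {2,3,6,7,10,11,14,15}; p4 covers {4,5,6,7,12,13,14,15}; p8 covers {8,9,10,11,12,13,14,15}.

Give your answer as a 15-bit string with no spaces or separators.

Place data at non-parity positions: p1 p2 0 p4 0 1 1 p8 0 1 0 1 1 1 0
p1 (pos 1,3,5,7,9,11,13,15): XOR of data positions = 0⊕0⊕1⊕0⊕0⊕1⊕0 = 0
p2 (pos 2,3,6,7,10,11,14,15): XOR of data positions = 0⊕1⊕1⊕1⊕0⊕1⊕0 = 0
p4 (pos 4,5,6,7,12,13,14,15): XOR of data positions = 0⊕1⊕1⊕1⊕1⊕1⊕0 = 1
p8 (pos 8,9,10,11,12,13,14,15): XOR of data positions = 0⊕1⊕0⊕1⊕1⊕1⊕0 = 0
Codeword: 000101100101110

000101100101110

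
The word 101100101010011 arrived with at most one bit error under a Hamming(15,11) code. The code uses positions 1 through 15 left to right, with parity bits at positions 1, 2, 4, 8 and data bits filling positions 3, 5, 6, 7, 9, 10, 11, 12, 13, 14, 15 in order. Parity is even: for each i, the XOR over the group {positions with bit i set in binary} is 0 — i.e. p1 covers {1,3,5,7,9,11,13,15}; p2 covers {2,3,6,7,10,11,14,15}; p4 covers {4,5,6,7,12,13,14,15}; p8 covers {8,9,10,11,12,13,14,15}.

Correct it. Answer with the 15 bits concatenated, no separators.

s1 (pos 1,3,5,7,9,11,13,15): 1⊕1⊕0⊕1⊕1⊕1⊕0⊕1 = 0
s2 (pos 2,3,6,7,10,11,14,15): 0⊕1⊕0⊕1⊕0⊕1⊕1⊕1 = 1
s4 (pos 4,5,6,7,12,13,14,15): 1⊕0⊕0⊕1⊕0⊕0⊕1⊕1 = 0
s8 (pos 8,9,10,11,12,13,14,15): 0⊕1⊕0⊕1⊕0⊕0⊕1⊕1 = 0
Syndrome s8…s1 = 0010 → error at position 2.
Flip position 2: 101100101010011 → 111100101010011

111100101010011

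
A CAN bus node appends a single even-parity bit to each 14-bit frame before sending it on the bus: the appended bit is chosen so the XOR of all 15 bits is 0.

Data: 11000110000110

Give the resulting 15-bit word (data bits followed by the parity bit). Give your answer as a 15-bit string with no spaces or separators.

XOR of the 14 data bits: 1⊕1⊕0⊕0⊕0⊕1⊕1⊕0⊕0⊕0⊕0⊕1⊕1⊕0 = 0
Parity bit = 0 (so all 15 bits XOR to 0).

110001100001100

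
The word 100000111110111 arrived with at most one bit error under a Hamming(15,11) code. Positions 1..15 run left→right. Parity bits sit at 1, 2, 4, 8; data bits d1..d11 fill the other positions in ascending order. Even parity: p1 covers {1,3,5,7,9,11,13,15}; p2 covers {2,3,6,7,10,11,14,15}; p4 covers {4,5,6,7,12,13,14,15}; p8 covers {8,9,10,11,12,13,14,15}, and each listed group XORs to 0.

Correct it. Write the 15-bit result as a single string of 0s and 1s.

s1 (pos 1,3,5,7,9,11,13,15): 1⊕0⊕0⊕1⊕1⊕1⊕1⊕1 = 0
s2 (pos 2,3,6,7,10,11,14,15): 0⊕0⊕0⊕1⊕1⊕1⊕1⊕1 = 1
s4 (pos 4,5,6,7,12,13,14,15): 0⊕0⊕0⊕1⊕0⊕1⊕1⊕1 = 0
s8 (pos 8,9,10,11,12,13,14,15): 1⊕1⊕1⊕1⊕0⊕1⊕1⊕1 = 1
Syndrome s8…s1 = 1010 → error at position 10.
Flip position 10: 100000111110111 → 100000111010111

100000111010111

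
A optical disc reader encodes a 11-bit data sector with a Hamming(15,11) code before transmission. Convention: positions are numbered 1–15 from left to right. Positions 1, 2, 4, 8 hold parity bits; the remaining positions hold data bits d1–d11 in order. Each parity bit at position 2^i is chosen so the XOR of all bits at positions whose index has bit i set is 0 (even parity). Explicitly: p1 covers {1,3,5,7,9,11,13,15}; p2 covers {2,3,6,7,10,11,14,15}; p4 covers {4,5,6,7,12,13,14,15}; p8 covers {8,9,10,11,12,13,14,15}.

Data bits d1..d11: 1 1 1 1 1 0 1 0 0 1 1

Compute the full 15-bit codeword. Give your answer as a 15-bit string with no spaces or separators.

001111101010011

Place data at non-parity positions: p1 p2 1 p4 1 1 1 p8 1 0 1 0 0 1 1
p1 (pos 1,3,5,7,9,11,13,15): XOR of data positions = 1⊕1⊕1⊕1⊕1⊕0⊕1 = 0
p2 (pos 2,3,6,7,10,11,14,15): XOR of data positions = 1⊕1⊕1⊕0⊕1⊕1⊕1 = 0
p4 (pos 4,5,6,7,12,13,14,15): XOR of data positions = 1⊕1⊕1⊕0⊕0⊕1⊕1 = 1
p8 (pos 8,9,10,11,12,13,14,15): XOR of data positions = 1⊕0⊕1⊕0⊕0⊕1⊕1 = 0
Codeword: 001111101010011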